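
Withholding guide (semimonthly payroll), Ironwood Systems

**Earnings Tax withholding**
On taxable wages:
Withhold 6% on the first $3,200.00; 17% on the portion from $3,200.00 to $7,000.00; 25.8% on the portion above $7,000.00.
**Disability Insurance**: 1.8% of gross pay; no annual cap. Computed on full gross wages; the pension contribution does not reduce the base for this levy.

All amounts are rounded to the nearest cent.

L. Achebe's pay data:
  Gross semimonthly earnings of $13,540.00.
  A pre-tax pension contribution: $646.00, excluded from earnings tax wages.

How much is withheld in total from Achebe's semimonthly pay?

Earnings Tax: taxable = $13,540.00 − $646.00 = $12,894.00
  $838.00 + 25.8% × ($12,894.00 − $7,000.00) = $838.00 + 25.8% × $5,894.00 = $2,358.65
Disability Insurance: 1.8% × $13,540.00 = $243.72
Total: $2,358.65 + $243.72 = $2,602.37

$2,602.37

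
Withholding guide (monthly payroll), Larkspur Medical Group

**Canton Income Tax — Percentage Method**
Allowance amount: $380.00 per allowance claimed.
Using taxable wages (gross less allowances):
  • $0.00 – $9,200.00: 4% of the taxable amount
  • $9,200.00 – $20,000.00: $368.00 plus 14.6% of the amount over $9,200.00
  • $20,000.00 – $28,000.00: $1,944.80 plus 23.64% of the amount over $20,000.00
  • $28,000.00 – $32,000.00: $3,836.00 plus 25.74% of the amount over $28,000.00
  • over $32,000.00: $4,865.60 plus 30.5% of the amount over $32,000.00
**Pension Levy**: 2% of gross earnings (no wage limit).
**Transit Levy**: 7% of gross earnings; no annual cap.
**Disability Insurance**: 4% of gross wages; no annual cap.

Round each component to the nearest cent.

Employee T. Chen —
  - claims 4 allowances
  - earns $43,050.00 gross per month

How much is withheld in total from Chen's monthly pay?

Canton Income Tax: taxable = $43,050.00 − 4×$380.00 = $41,530.00
  $4,865.60 + 30.5% × ($41,530.00 − $32,000.00) = $4,865.60 + 30.5% × $9,530.00 = $7,772.25
Pension Levy: 2% × $43,050.00 = $861.00
Transit Levy: 7% × $43,050.00 = $3,013.50
Disability Insurance: 4% × $43,050.00 = $1,722.00
Total: $7,772.25 + $861.00 + $3,013.50 + $1,722.00 = $13,368.75

$13,368.75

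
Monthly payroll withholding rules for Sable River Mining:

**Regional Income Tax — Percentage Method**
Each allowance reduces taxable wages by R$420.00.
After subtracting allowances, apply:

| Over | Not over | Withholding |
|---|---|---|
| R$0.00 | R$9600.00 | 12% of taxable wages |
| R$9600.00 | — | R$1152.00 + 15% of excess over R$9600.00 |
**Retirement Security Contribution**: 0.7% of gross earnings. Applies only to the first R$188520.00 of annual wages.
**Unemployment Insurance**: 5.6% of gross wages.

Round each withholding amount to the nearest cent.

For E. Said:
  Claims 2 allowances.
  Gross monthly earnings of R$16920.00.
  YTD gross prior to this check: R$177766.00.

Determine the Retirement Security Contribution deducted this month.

R$75.28

Retirement Security Contribution: cap R$188520.00 − YTD R$177766.00 = R$10754.00 subject; 0.7% × R$10754.00 = R$75.28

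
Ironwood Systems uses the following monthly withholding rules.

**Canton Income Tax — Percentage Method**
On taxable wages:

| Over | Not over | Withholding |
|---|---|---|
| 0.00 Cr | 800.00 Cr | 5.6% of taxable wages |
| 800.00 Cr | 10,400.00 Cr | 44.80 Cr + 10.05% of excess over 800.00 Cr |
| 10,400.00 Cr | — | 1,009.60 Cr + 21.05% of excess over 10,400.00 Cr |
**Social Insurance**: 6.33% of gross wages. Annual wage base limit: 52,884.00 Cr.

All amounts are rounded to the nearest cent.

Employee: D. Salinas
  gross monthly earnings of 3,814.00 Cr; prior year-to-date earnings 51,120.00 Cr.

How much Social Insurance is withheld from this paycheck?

Social Insurance: cap 52,884.00 Cr − YTD 51,120.00 Cr = 1,764.00 Cr subject; 6.33% × 1,764.00 Cr = 111.66 Cr

111.66 Cr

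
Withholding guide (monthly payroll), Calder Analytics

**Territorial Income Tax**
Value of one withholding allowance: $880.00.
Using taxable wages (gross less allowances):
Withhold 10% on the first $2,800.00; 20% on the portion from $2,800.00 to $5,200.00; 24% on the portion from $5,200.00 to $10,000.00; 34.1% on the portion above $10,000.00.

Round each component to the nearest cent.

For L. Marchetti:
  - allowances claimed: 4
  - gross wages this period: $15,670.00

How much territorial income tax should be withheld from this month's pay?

$2,645.15

Territorial Income Tax: taxable = $15,670.00 − 4×$880.00 = $12,150.00
  $1,912.00 + 34.1% × ($12,150.00 − $10,000.00) = $1,912.00 + 34.1% × $2,150.00 = $2,645.15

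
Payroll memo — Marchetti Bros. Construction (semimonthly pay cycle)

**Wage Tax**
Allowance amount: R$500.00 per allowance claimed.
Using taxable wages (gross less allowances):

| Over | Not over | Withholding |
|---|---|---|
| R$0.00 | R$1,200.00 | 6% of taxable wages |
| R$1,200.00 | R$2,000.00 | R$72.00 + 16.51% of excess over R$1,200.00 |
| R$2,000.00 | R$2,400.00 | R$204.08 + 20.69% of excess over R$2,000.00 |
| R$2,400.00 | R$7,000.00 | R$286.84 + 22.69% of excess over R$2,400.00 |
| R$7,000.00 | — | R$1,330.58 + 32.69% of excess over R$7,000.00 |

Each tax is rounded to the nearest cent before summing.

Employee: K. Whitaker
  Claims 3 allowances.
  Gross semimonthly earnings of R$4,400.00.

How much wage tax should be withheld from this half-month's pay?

Wage Tax: taxable = R$4,400.00 − 3×R$500.00 = R$2,900.00
  R$286.84 + 22.69% × (R$2,900.00 − R$2,400.00) = R$286.84 + 22.69% × R$500.00 = R$400.29

R$400.29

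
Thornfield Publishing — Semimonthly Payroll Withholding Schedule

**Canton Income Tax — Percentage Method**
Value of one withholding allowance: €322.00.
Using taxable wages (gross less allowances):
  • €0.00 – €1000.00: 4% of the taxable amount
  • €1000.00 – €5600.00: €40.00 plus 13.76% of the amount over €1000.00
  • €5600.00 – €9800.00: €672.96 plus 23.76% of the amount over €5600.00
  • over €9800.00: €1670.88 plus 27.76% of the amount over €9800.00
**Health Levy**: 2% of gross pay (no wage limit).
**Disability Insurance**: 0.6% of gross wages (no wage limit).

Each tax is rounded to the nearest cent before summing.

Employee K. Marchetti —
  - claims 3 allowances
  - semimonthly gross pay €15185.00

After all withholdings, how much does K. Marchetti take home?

€11892.60

Canton Income Tax: taxable = €15185.00 − 3×€322.00 = €14219.00
  €1670.88 + 27.76% × (€14219.00 − €9800.00) = €1670.88 + 27.76% × €4419.00 = €2897.59
Health Levy: 2% × €15185.00 = €303.70
Disability Insurance: 0.6% × €15185.00 = €91.11
Total withheld: €2897.59 + €303.70 + €91.11 = €3292.40
Net pay: €15185.00 − €3292.40 = €11892.60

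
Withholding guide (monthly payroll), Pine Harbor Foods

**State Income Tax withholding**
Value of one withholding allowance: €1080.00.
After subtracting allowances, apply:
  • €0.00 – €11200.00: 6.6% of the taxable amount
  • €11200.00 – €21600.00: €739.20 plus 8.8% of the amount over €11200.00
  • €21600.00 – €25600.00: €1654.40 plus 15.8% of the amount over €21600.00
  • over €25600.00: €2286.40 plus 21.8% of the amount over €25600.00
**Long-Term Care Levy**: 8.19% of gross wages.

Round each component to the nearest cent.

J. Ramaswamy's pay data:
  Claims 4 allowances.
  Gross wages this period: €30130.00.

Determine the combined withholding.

State Income Tax: taxable = €30130.00 − 4×€1080.00 = €25810.00
  €2286.40 + 21.8% × (€25810.00 − €25600.00) = €2286.40 + 21.8% × €210.00 = €2332.18
Long-Term Care Levy: 8.19% × €30130.00 = €2467.65
Total: €2332.18 + €2467.65 = €4799.83

€4799.83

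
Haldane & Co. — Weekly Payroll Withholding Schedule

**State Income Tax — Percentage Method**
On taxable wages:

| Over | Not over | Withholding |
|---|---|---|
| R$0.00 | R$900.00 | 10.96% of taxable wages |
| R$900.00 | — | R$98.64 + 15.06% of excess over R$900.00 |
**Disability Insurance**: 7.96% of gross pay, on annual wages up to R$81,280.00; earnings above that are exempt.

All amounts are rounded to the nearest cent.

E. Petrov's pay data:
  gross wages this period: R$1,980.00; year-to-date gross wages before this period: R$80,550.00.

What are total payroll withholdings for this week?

R$319.40

State Income Tax: taxable = R$1,980.00
  R$98.64 + 15.06% × (R$1,980.00 − R$900.00) = R$98.64 + 15.06% × R$1,080.00 = R$261.29
Disability Insurance: cap R$81,280.00 − YTD R$80,550.00 = R$730.00 subject; 7.96% × R$730.00 = R$58.11
Total: R$261.29 + R$58.11 = R$319.40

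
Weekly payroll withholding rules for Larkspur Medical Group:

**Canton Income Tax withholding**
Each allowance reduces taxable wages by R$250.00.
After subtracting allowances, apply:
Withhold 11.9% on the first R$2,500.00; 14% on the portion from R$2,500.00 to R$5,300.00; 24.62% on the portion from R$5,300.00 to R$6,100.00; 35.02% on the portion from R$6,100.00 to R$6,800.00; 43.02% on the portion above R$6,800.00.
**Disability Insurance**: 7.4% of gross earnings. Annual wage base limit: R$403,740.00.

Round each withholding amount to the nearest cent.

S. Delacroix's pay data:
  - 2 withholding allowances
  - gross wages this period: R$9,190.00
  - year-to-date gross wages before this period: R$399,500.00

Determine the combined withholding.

Canton Income Tax: taxable = R$9,190.00 − 2×R$250.00 = R$8,690.00
  R$1,131.60 + 43.02% × (R$8,690.00 − R$6,800.00) = R$1,131.60 + 43.02% × R$1,890.00 = R$1,944.68
Disability Insurance: cap R$403,740.00 − YTD R$399,500.00 = R$4,240.00 subject; 7.4% × R$4,240.00 = R$313.76
Total: R$1,944.68 + R$313.76 = R$2,258.44

R$2,258.44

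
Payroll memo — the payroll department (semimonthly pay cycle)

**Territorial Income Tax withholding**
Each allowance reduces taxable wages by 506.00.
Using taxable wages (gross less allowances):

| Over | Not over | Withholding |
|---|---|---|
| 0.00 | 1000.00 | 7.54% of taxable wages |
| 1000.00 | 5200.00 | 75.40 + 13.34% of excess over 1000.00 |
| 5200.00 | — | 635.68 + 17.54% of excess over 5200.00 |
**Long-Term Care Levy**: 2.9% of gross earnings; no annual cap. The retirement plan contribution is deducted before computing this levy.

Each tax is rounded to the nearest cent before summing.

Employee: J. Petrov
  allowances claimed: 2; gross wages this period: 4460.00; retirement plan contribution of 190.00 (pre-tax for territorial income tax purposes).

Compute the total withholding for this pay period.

500.45

Territorial Income Tax: taxable = 4460.00 − 190.00 − 2×506.00 = 3258.00
  75.40 + 13.34% × (3258.00 − 1000.00) = 75.40 + 13.34% × 2258.00 = 376.62
Long-Term Care Levy: 2.9% × 4270.00 = 123.83
Total: 376.62 + 123.83 = 500.45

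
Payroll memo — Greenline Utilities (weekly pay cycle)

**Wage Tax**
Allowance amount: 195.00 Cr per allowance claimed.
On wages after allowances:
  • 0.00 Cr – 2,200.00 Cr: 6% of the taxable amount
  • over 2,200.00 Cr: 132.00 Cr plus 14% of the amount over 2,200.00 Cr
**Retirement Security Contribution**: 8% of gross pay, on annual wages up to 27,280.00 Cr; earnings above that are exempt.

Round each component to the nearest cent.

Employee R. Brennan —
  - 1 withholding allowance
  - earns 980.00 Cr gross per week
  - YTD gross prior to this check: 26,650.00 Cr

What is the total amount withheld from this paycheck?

Wage Tax: taxable = 980.00 Cr − 1×195.00 Cr = 785.00 Cr
  6% × 785.00 Cr = 47.10 Cr
Retirement Security Contribution: cap 27,280.00 Cr − YTD 26,650.00 Cr = 630.00 Cr subject; 8% × 630.00 Cr = 50.40 Cr
Total: 47.10 Cr + 50.40 Cr = 97.50 Cr

97.50 Cr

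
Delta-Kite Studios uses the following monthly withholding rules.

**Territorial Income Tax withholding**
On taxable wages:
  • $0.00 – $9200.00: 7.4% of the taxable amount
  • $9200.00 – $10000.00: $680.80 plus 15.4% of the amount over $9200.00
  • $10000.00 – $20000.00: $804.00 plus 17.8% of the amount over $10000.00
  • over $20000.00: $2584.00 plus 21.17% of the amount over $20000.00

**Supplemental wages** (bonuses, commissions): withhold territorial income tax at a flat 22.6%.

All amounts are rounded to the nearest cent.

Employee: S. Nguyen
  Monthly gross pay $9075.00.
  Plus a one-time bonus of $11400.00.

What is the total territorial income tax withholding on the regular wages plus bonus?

$3247.95

Territorial Income Tax: taxable = $9075.00
  7.4% × $9075.00 = $671.55
Supplemental (22.6% flat on bonus): 22.6% × $11400.00 = $2576.40
Total territorial income tax: $671.55 + $2576.40 = $3247.95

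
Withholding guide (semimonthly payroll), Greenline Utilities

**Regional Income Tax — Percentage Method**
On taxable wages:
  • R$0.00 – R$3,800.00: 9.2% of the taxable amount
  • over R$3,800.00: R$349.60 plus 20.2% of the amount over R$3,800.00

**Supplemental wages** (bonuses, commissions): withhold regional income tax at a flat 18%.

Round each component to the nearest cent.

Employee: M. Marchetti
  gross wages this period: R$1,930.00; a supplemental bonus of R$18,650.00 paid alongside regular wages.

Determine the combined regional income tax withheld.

R$3,534.56

Regional Income Tax: taxable = R$1,930.00
  9.2% × R$1,930.00 = R$177.56
Supplemental (18% flat on bonus): 18% × R$18,650.00 = R$3,357.00
Total regional income tax: R$177.56 + R$3,357.00 = R$3,534.56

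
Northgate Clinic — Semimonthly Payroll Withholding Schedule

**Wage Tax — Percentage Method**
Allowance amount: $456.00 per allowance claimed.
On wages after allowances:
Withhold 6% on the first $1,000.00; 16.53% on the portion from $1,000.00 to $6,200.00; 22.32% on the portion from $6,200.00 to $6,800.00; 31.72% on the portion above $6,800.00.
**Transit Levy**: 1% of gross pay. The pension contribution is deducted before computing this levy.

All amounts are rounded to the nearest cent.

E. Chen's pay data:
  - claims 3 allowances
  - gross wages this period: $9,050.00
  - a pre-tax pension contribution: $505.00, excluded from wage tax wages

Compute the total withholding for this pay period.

$1,258.51

Wage Tax: taxable = $9,050.00 − $505.00 − 3×$456.00 = $7,177.00
  $1,053.48 + 31.72% × ($7,177.00 − $6,800.00) = $1,053.48 + 31.72% × $377.00 = $1,173.06
Transit Levy: 1% × $8,545.00 = $85.45
Total: $1,173.06 + $85.45 = $1,258.51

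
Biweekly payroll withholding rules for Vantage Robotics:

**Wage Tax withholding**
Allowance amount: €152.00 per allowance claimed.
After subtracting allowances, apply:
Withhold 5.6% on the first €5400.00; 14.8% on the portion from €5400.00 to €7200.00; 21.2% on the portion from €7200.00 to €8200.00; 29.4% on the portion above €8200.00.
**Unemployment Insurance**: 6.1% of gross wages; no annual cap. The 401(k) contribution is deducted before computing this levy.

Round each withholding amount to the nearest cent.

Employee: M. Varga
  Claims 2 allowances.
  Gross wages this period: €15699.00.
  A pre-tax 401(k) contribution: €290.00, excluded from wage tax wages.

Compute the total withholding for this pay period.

Wage Tax: taxable = €15699.00 − €290.00 − 2×€152.00 = €15105.00
  €780.80 + 29.4% × (€15105.00 − €8200.00) = €780.80 + 29.4% × €6905.00 = €2810.87
Unemployment Insurance: 6.1% × €15409.00 = €939.95
Total: €2810.87 + €939.95 = €3750.82

€3750.82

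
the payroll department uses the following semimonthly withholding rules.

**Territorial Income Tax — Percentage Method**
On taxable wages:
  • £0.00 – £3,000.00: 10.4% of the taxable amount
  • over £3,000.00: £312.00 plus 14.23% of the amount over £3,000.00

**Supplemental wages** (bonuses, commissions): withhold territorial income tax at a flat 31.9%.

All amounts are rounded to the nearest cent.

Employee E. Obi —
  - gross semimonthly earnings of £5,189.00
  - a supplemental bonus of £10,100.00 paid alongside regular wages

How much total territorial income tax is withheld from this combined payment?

Territorial Income Tax: taxable = £5,189.00
  £312.00 + 14.23% × (£5,189.00 − £3,000.00) = £312.00 + 14.23% × £2,189.00 = £623.49
Supplemental (31.9% flat on bonus): 31.9% × £10,100.00 = £3,221.90
Total territorial income tax: £623.49 + £3,221.90 = £3,845.39

£3,845.39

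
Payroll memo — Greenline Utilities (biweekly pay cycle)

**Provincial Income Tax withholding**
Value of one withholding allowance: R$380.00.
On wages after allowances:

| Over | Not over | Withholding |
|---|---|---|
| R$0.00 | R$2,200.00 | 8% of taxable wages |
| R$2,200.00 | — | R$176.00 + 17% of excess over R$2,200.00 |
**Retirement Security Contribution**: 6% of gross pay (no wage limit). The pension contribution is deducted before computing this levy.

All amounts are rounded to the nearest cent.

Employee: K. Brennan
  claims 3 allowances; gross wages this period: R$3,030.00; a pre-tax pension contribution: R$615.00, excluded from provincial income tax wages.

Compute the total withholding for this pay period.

Provincial Income Tax: taxable = R$3,030.00 − R$615.00 − 3×R$380.00 = R$1,275.00
  8% × R$1,275.00 = R$102.00
Retirement Security Contribution: 6% × R$2,415.00 = R$144.90
Total: R$102.00 + R$144.90 = R$246.90

R$246.90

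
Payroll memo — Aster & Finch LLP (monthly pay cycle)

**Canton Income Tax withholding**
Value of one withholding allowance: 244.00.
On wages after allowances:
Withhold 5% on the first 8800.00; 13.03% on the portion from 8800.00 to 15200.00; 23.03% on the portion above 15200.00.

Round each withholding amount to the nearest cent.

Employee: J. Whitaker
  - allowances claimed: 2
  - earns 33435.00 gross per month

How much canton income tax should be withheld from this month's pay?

5361.05

Canton Income Tax: taxable = 33435.00 − 2×244.00 = 32947.00
  1273.92 + 23.03% × (32947.00 − 15200.00) = 1273.92 + 23.03% × 17747.00 = 5361.05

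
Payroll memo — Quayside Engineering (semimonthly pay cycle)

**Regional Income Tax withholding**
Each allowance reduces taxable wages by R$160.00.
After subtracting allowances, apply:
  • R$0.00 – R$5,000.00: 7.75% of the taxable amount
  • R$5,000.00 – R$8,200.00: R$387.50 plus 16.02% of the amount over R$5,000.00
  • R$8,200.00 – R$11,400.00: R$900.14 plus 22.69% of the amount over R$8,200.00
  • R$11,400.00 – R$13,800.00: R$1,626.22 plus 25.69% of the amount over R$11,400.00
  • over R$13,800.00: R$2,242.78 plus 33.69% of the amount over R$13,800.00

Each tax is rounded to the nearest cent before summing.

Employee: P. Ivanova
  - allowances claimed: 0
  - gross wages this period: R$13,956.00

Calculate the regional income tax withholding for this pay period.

R$2,295.34

Regional Income Tax: taxable = R$13,956.00
  R$2,242.78 + 33.69% × (R$13,956.00 − R$13,800.00) = R$2,242.78 + 33.69% × R$156.00 = R$2,295.34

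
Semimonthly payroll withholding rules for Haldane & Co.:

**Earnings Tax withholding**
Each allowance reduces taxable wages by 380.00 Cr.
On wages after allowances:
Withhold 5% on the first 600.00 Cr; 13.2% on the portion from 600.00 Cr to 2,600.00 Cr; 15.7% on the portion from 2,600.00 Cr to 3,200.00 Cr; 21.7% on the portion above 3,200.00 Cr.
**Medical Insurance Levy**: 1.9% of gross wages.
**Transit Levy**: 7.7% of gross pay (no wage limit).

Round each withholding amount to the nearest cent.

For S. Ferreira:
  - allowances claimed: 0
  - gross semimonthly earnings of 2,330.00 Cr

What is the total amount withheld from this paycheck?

482.04 Cr

Earnings Tax: taxable = 2,330.00 Cr
  30.00 Cr + 13.2% × (2,330.00 Cr − 600.00 Cr) = 30.00 Cr + 13.2% × 1,730.00 Cr = 258.36 Cr
Medical Insurance Levy: 1.9% × 2,330.00 Cr = 44.27 Cr
Transit Levy: 7.7% × 2,330.00 Cr = 179.41 Cr
Total: 258.36 Cr + 44.27 Cr + 179.41 Cr = 482.04 Cr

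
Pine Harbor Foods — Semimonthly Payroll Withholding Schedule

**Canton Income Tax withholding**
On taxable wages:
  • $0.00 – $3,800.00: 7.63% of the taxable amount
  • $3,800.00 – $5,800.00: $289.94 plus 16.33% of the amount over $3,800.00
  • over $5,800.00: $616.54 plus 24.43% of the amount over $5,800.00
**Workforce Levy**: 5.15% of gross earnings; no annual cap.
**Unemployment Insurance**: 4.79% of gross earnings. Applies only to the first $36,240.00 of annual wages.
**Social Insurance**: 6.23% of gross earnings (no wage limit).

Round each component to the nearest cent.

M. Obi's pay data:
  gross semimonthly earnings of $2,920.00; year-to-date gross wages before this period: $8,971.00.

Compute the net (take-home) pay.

Canton Income Tax: taxable = $2,920.00
  7.63% × $2,920.00 = $222.80
Workforce Levy: 5.15% × $2,920.00 = $150.38
Unemployment Insurance: 4.79% × $2,920.00 = $139.87
Social Insurance: 6.23% × $2,920.00 = $181.92
Total withheld: $222.80 + $150.38 + $139.87 + $181.92 = $694.97
Net pay: $2,920.00 − $694.97 = $2,225.03

$2,225.03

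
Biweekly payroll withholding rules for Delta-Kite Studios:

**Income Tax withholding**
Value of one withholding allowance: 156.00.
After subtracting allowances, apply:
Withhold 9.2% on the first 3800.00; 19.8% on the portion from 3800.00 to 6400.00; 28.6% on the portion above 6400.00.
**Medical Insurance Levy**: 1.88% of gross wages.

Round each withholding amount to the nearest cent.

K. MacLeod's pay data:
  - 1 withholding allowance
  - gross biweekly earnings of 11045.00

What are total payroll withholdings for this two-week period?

Income Tax: taxable = 11045.00 − 1×156.00 = 10889.00
  864.40 + 28.6% × (10889.00 − 6400.00) = 864.40 + 28.6% × 4489.00 = 2148.25
Medical Insurance Levy: 1.88% × 11045.00 = 207.65
Total: 2148.25 + 207.65 = 2355.90

2355.90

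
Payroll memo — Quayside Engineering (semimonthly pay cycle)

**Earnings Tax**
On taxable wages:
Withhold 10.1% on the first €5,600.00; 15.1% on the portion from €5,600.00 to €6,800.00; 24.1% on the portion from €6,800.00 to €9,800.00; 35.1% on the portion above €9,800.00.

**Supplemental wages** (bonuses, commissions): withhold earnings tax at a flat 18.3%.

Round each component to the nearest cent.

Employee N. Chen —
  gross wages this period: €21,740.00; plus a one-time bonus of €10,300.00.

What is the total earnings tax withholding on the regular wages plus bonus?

€7,545.64

Earnings Tax: taxable = €21,740.00
  €1,469.80 + 35.1% × (€21,740.00 − €9,800.00) = €1,469.80 + 35.1% × €11,940.00 = €5,660.74
Supplemental (18.3% flat on bonus): 18.3% × €10,300.00 = €1,884.90
Total earnings tax: €5,660.74 + €1,884.90 = €7,545.64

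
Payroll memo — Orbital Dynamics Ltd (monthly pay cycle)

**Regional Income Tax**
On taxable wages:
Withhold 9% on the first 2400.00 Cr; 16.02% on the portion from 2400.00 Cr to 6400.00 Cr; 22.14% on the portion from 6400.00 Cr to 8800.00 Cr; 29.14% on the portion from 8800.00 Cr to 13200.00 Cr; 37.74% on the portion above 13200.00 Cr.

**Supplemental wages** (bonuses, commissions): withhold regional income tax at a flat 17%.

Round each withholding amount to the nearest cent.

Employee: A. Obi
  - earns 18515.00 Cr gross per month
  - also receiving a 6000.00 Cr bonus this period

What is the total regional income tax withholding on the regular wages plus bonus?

5696.20 Cr

Regional Income Tax: taxable = 18515.00 Cr
  2670.32 Cr + 37.74% × (18515.00 Cr − 13200.00 Cr) = 2670.32 Cr + 37.74% × 5315.00 Cr = 4676.20 Cr
Supplemental (17% flat on bonus): 17% × 6000.00 Cr = 1020.00 Cr
Total regional income tax: 4676.20 Cr + 1020.00 Cr = 5696.20 Cr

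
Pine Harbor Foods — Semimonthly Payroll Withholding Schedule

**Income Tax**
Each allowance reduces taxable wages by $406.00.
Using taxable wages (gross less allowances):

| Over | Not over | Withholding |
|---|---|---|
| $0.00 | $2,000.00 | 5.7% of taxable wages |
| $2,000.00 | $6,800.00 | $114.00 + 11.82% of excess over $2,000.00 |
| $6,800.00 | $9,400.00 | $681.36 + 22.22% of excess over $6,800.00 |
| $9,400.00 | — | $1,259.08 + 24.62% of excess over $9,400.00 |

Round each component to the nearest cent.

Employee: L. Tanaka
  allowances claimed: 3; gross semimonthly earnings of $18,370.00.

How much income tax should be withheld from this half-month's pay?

$3,167.62

Income Tax: taxable = $18,370.00 − 3×$406.00 = $17,152.00
  $1,259.08 + 24.62% × ($17,152.00 − $9,400.00) = $1,259.08 + 24.62% × $7,752.00 = $3,167.62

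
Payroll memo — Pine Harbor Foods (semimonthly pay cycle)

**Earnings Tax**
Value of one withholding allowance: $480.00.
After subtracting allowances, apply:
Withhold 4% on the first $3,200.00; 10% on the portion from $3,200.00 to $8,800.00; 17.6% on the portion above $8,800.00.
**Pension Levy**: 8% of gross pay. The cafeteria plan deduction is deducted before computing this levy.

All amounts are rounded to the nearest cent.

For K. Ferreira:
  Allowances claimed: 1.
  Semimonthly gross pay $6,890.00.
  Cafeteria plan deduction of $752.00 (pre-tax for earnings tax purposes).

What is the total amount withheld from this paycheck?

$864.84

Earnings Tax: taxable = $6,890.00 − $752.00 − 1×$480.00 = $5,658.00
  $128.00 + 10% × ($5,658.00 − $3,200.00) = $128.00 + 10% × $2,458.00 = $373.80
Pension Levy: 8% × $6,138.00 = $491.04
Total: $373.80 + $491.04 = $864.84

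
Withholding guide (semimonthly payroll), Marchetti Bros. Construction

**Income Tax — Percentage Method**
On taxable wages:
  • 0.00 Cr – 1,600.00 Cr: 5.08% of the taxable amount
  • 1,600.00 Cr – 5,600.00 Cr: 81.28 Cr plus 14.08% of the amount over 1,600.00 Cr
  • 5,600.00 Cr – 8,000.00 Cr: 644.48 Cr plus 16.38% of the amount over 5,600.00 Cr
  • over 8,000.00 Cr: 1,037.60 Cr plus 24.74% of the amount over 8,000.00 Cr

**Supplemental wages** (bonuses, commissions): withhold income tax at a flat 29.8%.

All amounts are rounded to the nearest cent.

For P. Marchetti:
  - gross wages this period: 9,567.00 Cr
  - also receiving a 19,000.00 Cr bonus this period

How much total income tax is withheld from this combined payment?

7,087.28 Cr

Income Tax: taxable = 9,567.00 Cr
  1,037.60 Cr + 24.74% × (9,567.00 Cr − 8,000.00 Cr) = 1,037.60 Cr + 24.74% × 1,567.00 Cr = 1,425.28 Cr
Supplemental (29.8% flat on bonus): 29.8% × 19,000.00 Cr = 5,662.00 Cr
Total income tax: 1,425.28 Cr + 5,662.00 Cr = 7,087.28 Cr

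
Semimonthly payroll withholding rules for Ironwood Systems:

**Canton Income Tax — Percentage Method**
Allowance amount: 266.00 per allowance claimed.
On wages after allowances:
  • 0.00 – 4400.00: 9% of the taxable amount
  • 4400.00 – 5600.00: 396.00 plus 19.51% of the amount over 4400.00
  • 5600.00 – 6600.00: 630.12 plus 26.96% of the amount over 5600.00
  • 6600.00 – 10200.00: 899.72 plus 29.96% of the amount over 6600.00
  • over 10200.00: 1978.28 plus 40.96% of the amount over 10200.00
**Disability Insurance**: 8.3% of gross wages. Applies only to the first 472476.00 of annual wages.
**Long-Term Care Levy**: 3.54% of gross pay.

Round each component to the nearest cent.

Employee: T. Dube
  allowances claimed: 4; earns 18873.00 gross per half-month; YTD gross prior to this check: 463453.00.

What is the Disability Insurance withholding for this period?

748.91

Disability Insurance: cap 472476.00 − YTD 463453.00 = 9023.00 subject; 8.3% × 9023.00 = 748.91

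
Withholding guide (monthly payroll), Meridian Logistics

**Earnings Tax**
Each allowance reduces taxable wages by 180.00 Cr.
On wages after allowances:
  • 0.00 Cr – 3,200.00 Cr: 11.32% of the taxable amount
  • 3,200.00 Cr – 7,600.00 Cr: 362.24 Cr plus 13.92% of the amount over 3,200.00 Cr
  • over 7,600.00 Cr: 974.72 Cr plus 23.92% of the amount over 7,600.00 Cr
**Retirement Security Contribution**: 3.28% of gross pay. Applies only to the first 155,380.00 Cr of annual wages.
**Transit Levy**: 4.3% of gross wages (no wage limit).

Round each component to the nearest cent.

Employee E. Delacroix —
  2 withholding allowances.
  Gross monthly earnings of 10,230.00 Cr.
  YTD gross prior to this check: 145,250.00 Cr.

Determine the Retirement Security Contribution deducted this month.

332.26 Cr

Retirement Security Contribution: cap 155,380.00 Cr − YTD 145,250.00 Cr = 10,130.00 Cr subject; 3.28% × 10,130.00 Cr = 332.26 Cr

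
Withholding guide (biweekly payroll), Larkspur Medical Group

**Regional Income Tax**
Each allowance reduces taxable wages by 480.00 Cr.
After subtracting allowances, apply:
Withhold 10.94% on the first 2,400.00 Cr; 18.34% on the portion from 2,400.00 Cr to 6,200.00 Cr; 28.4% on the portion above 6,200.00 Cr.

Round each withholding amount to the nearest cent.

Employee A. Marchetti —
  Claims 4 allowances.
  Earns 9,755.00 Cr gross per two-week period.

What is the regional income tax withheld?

1,423.82 Cr

Regional Income Tax: taxable = 9,755.00 Cr − 4×480.00 Cr = 7,835.00 Cr
  959.48 Cr + 28.4% × (7,835.00 Cr − 6,200.00 Cr) = 959.48 Cr + 28.4% × 1,635.00 Cr = 1,423.82 Cr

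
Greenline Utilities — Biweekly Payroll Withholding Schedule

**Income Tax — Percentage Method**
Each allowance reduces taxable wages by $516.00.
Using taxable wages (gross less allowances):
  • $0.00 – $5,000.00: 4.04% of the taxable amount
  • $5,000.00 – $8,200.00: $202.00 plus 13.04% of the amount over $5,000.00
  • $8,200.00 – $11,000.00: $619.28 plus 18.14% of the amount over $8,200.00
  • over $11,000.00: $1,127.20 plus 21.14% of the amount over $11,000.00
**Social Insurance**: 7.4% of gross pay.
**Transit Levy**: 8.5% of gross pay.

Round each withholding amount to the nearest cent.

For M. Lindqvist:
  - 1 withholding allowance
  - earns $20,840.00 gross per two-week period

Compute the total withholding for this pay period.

Income Tax: taxable = $20,840.00 − 1×$516.00 = $20,324.00
  $1,127.20 + 21.14% × ($20,324.00 − $11,000.00) = $1,127.20 + 21.14% × $9,324.00 = $3,098.29
Social Insurance: 7.4% × $20,840.00 = $1,542.16
Transit Levy: 8.5% × $20,840.00 = $1,771.40
Total: $3,098.29 + $1,542.16 + $1,771.40 = $6,411.85

$6,411.85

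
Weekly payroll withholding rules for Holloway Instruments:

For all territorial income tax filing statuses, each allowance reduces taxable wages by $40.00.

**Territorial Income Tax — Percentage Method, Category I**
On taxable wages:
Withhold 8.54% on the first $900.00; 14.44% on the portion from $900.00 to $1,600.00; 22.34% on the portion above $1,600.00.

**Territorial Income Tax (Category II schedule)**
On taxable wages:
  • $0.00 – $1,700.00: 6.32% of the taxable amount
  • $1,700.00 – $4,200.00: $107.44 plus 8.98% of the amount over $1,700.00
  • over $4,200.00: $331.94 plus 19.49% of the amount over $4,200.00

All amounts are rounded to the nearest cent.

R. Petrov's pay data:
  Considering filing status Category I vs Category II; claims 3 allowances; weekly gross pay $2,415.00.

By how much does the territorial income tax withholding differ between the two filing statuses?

$172.33

Territorial Income Tax (Category I): taxable = $2,415.00 − 3×$40.00 = $2,295.00
  $177.94 + 22.34% × ($2,295.00 − $1,600.00) = $177.94 + 22.34% × $695.00 = $333.20
Territorial Income Tax (Category II): taxable = $2,415.00 − 3×$40.00 = $2,295.00
  $107.44 + 8.98% × ($2,295.00 − $1,700.00) = $107.44 + 8.98% × $595.00 = $160.87
Difference: |$333.20 − $160.87| = $172.33 (higher under Category I)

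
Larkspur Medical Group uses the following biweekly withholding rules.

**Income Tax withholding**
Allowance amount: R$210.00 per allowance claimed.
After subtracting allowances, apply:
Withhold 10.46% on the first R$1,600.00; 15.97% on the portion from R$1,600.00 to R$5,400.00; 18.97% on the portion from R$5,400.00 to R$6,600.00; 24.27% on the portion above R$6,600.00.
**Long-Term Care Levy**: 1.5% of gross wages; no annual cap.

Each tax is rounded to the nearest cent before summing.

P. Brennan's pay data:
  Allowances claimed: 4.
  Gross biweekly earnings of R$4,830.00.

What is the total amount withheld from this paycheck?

R$621.49

Income Tax: taxable = R$4,830.00 − 4×R$210.00 = R$3,990.00
  R$167.36 + 15.97% × (R$3,990.00 − R$1,600.00) = R$167.36 + 15.97% × R$2,390.00 = R$549.04
Long-Term Care Levy: 1.5% × R$4,830.00 = R$72.45
Total: R$549.04 + R$72.45 = R$621.49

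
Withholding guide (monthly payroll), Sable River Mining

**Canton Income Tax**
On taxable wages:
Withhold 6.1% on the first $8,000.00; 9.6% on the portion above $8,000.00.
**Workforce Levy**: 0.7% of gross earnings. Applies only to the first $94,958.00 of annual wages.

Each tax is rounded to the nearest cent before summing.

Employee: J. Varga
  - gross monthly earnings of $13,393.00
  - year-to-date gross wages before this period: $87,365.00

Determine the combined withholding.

$1,058.88

Canton Income Tax: taxable = $13,393.00
  $488.00 + 9.6% × ($13,393.00 − $8,000.00) = $488.00 + 9.6% × $5,393.00 = $1,005.73
Workforce Levy: cap $94,958.00 − YTD $87,365.00 = $7,593.00 subject; 0.7% × $7,593.00 = $53.15
Total: $1,005.73 + $53.15 = $1,058.88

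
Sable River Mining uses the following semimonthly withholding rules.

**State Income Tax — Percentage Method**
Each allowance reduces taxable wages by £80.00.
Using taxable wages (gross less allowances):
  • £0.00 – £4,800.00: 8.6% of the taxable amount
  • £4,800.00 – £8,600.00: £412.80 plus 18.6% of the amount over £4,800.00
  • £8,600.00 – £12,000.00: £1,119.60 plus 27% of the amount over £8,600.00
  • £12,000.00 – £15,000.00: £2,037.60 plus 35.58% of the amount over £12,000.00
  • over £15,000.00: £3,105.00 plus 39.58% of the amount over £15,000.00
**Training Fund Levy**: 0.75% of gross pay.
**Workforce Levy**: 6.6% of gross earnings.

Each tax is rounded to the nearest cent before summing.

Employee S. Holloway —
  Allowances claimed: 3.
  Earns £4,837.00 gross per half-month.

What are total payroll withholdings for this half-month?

£750.86

State Income Tax: taxable = £4,837.00 − 3×£80.00 = £4,597.00
  8.6% × £4,597.00 = £395.34
Training Fund Levy: 0.75% × £4,837.00 = £36.28
Workforce Levy: 6.6% × £4,837.00 = £319.24
Total: £395.34 + £36.28 + £319.24 = £750.86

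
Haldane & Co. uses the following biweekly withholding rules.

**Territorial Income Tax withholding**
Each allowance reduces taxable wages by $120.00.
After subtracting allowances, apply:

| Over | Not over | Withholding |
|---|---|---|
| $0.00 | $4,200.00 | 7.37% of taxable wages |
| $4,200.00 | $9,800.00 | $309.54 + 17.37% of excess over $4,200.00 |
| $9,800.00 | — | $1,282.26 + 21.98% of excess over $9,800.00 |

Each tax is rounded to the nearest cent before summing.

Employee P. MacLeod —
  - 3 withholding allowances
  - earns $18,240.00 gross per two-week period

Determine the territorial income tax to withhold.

Territorial Income Tax: taxable = $18,240.00 − 3×$120.00 = $17,880.00
  $1,282.26 + 21.98% × ($17,880.00 − $9,800.00) = $1,282.26 + 21.98% × $8,080.00 = $3,058.24

$3,058.24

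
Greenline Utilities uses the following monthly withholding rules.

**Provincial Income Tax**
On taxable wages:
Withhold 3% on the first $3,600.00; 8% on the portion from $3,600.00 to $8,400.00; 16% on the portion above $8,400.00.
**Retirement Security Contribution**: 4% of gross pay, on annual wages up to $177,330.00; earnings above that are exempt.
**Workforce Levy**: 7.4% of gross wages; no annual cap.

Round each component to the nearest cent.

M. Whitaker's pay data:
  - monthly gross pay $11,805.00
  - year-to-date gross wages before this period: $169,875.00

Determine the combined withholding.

Provincial Income Tax: taxable = $11,805.00
  $492.00 + 16% × ($11,805.00 − $8,400.00) = $492.00 + 16% × $3,405.00 = $1,036.80
Retirement Security Contribution: cap $177,330.00 − YTD $169,875.00 = $7,455.00 subject; 4% × $7,455.00 = $298.20
Workforce Levy: 7.4% × $11,805.00 = $873.57
Total: $1,036.80 + $298.20 + $873.57 = $2,208.57

$2,208.57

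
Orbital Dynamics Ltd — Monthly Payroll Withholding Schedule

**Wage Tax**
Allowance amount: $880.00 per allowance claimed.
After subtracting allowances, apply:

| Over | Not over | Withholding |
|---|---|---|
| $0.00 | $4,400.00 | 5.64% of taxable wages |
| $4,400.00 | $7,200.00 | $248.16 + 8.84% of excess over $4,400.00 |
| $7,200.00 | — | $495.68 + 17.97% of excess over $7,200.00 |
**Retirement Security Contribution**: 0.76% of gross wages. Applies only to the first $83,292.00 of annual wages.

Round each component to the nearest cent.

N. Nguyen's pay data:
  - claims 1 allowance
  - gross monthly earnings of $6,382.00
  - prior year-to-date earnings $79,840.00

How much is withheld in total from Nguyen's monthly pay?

Wage Tax: taxable = $6,382.00 − 1×$880.00 = $5,502.00
  $248.16 + 8.84% × ($5,502.00 − $4,400.00) = $248.16 + 8.84% × $1,102.00 = $345.58
Retirement Security Contribution: cap $83,292.00 − YTD $79,840.00 = $3,452.00 subject; 0.76% × $3,452.00 = $26.24
Total: $345.58 + $26.24 = $371.82

$371.82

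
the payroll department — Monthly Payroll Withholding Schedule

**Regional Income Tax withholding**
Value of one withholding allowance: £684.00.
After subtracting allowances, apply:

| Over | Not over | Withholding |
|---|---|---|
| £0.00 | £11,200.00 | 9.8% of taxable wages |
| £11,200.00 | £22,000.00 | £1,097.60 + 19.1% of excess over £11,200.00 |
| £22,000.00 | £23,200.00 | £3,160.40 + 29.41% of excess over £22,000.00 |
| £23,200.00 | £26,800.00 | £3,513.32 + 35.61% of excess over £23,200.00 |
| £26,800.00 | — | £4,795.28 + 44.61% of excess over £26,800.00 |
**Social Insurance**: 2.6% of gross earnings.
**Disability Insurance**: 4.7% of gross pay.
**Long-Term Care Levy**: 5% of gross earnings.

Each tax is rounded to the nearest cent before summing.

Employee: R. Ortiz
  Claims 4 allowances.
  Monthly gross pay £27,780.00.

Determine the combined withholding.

£7,586.91

Regional Income Tax: taxable = £27,780.00 − 4×£684.00 = £25,044.00
  £3,513.32 + 35.61% × (£25,044.00 − £23,200.00) = £3,513.32 + 35.61% × £1,844.00 = £4,169.97
Social Insurance: 2.6% × £27,780.00 = £722.28
Disability Insurance: 4.7% × £27,780.00 = £1,305.66
Long-Term Care Levy: 5% × £27,780.00 = £1,389.00
Total: £4,169.97 + £722.28 + £1,305.66 + £1,389.00 = £7,586.91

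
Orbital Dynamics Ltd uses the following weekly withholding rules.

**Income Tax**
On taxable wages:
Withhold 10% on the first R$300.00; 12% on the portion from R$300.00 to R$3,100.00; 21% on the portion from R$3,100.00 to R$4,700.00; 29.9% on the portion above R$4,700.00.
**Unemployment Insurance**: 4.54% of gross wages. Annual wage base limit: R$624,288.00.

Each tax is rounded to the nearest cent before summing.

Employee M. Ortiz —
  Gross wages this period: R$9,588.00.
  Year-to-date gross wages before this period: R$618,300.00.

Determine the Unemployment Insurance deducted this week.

R$271.86

Unemployment Insurance: cap R$624,288.00 − YTD R$618,300.00 = R$5,988.00 subject; 4.54% × R$5,988.00 = R$271.86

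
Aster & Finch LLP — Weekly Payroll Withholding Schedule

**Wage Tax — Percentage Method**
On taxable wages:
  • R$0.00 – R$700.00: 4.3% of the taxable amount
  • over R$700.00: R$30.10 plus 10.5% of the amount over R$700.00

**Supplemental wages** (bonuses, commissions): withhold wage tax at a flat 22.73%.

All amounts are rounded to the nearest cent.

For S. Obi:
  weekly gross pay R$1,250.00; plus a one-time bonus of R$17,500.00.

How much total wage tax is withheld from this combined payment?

R$4,065.60

Wage Tax: taxable = R$1,250.00
  R$30.10 + 10.5% × (R$1,250.00 − R$700.00) = R$30.10 + 10.5% × R$550.00 = R$87.85
Supplemental (22.73% flat on bonus): 22.73% × R$17,500.00 = R$3,977.75
Total wage tax: R$87.85 + R$3,977.75 = R$4,065.60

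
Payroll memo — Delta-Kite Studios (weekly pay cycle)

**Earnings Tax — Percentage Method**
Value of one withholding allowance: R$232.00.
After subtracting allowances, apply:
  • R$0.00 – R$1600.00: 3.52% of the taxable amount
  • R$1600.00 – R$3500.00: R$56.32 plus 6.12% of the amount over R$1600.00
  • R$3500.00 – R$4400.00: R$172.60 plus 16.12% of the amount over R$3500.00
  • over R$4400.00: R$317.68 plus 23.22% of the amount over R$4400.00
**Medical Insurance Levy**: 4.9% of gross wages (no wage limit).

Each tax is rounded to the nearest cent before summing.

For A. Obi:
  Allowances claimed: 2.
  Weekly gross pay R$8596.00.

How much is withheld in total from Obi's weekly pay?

R$1605.45

Earnings Tax: taxable = R$8596.00 − 2×R$232.00 = R$8132.00
  R$317.68 + 23.22% × (R$8132.00 − R$4400.00) = R$317.68 + 23.22% × R$3732.00 = R$1184.25
Medical Insurance Levy: 4.9% × R$8596.00 = R$421.20
Total: R$1184.25 + R$421.20 = R$1605.45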